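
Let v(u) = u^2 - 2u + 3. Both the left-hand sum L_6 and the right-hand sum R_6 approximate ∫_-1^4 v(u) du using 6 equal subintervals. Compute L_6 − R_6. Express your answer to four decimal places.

-4.1667

L_6 ≈ 20.162037.
R_6 ≈ 24.328704.
L_6 − R_6 ≈ -4.1667.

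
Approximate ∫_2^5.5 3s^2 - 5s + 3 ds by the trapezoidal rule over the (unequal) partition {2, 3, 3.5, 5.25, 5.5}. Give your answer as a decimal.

Subinterval widths: 1, 0.5, 1.75, 0.25.
f(2) = 5, f(3) = 15, f(3.5) = 22.25, f(5.25) = 59.4375, f(5.5) = 66.25.
On each subinterval the trapezoid contributes (Δs_i/2)·[f(s_{i-1}) + f(s_i)].
Sum = 106.5.

106.5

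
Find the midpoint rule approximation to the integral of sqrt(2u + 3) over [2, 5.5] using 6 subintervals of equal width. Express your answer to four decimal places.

Δu = (5.5 − 2)/6 = 7/12.
Midpoints: 55/24, 2.875, 83/24, 97/24, 4.625, 125/24.
f(55/24) ≈ 2.7538, f(2.875) ≈ 2.9580, f(83/24) ≈ 3.1491, f(97/24) ≈ 3.3292, f(4.625) ≈ 3.5000, f(125/24) ≈ 3.6629.
Sum = Δu · [f(55/24) + f(2.875) + f(83/24) + ...].
Sum ≈ 11.2892.

11.2892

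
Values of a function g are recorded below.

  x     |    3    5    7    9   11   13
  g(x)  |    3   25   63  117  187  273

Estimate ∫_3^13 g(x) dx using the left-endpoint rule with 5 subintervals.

790

Δx = 2.
Sum = 2·[3 + 25 + 63 + 117 + 187] = 790.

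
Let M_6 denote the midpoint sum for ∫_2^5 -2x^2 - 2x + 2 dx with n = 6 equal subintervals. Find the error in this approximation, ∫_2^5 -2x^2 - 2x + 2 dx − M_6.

Exact integral: ∫_2^5 f(x) dx = -93.
M_6 = -92.875.
Error = -93 − (-92.875) = -0.125.

-0.125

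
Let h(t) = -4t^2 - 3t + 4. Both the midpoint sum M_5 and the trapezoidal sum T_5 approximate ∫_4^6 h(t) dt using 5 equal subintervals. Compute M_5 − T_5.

M_5 = -224.56.
T_5 = -224.88.
M_5 − T_5 = 0.32.

0.32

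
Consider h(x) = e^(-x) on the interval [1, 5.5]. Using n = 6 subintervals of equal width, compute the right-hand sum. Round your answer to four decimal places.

0.2443

Δx = (5.5 − 1)/6 = 0.75.
Right endpoints: 1.75, 2.5, 3.25, 4, 4.75, 5.5.
h(1.75) ≈ 0.1738, h(2.5) ≈ 0.0821, h(3.25) ≈ 0.0388, h(4) ≈ 0.0183, h(4.75) ≈ 0.0087, h(5.5) ≈ 0.0041.
Sum = Δx · [h(1.75) + h(2.5) + h(3.25) + ...].
Sum ≈ 0.2443.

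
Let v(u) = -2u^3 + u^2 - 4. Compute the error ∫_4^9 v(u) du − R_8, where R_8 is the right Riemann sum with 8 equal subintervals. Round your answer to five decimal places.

Exact integral: ∫_4^9 v(u) du ≈ -2950.8333333.
R_8 = -3358.515625.
Error ≈ -2950.8333333 − (-3358.515625) ≈ 407.68229.

407.68229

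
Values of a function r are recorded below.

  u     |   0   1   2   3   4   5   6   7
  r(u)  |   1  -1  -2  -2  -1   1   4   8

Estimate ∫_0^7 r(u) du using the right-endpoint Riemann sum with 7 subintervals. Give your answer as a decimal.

7

Δu = 1.
Sum = 1·[(-1) + (-2) + (-2) + (-1) + 1 + 4 + 8] = 7.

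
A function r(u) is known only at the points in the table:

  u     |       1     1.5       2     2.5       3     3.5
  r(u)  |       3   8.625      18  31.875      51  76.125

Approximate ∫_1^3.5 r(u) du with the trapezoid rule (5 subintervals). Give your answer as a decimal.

74.53125

Δu = 0.5.
T_5 = (0.5/2)·[3 + 2·8.625 + 2·18 + 2·31.875 + 2·51 + 76.125] = 74.53125.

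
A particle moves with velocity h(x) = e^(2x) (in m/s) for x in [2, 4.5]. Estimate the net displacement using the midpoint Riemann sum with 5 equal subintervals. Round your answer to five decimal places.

3861.33098

Δx = (4.5 − 2)/5 = 0.5.
Midpoints: 2.25, 2.75, 3.25, 3.75, 4.25.
h(2.25) ≈ 90.01713, h(2.75) ≈ 244.69193, h(3.25) ≈ 665.14163, h(3.75) ≈ 1808.04241, h(4.25) ≈ 4914.76884.
Sum = Δx · [h(2.25) + h(2.75) + h(3.25) + h(3.75) + h(4.25)].
Sum ≈ 3861.33098.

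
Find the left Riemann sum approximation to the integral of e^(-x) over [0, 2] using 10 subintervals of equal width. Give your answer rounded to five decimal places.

0.95401

Δx = (2 − 0)/10 = 0.2.
Left endpoints: 0, 0.2, 0.4, 0.6, 0.8, 1, 1.2, 1.4, 1.6, 1.8.
f(0) ≈ 1.00000, f(0.2) ≈ 0.81873, f(0.4) ≈ 0.67032, f(0.6) ≈ 0.54881, f(0.8) ≈ 0.44933, f(1) ≈ 0.36788, f(1.2) ≈ 0.30119, f(1.4) ≈ 0.24660, f(1.6) ≈ 0.20190, f(1.8) ≈ 0.16530.
Sum = Δx · [f(0) + f(0.2) + f(0.4) + ...].
Sum ≈ 0.95401.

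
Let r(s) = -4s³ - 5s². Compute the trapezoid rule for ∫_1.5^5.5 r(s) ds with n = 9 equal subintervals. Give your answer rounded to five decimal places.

Δs = (5.5 − 1.5)/9 = 4/9.
r(1.5) = -24.75, r(35/18) = -140875/2916, r(43/18) = -242219/2916, r(17/6) = -14161/108, r(59/18) = -567403/2916, r(67/18) = -803531/2916, r(25/6) = -40625/108, r(83/18) = -1453579/2916, r(91/18) = -1879787/2916, r(5.5) = -816.75.
T_9 = (Δs/2)·[r(s_0) + 2r(s_1) + ... + 2r(s_{8}) + r(s_9)].
Sum ≈ -1187.85597.

-1187.85597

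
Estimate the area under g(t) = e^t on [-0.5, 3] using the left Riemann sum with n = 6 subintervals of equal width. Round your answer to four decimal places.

Δt = (3 − (-0.5))/6 = 7/12.
Left endpoints: -0.5, 1/12, 2/3, 1.25, 11/6, 29/12.
g(-0.5) ≈ 0.6065, g(1/12) ≈ 1.0869, g(2/3) ≈ 1.9477, g(1.25) ≈ 3.4903, g(11/6) ≈ 6.2547, g(29/12) ≈ 11.2084.
Sum = Δt · [g(-0.5) + g(1/12) + g(2/3) + ...].
Sum ≈ 14.3469.

14.3469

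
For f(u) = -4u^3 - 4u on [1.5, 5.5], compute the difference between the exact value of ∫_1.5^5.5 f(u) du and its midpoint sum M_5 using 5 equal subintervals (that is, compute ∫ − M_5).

-8.96

Exact integral: ∫_1.5^5.5 f(u) du = -966.
M_5 = -957.04.
Error = -966 − (-957.04) = -8.96.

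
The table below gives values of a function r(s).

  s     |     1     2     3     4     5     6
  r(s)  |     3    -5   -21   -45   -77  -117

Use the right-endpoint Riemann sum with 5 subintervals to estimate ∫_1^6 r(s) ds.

-265

Δs = 1.
Sum = 1·[(-5) + (-21) + (-45) + (-77) + (-117)] = -265.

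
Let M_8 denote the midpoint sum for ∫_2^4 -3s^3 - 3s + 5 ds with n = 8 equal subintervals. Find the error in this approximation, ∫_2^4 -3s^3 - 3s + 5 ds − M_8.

-0.28125

Exact integral: ∫_2^4 f(s) ds = -188.
M_8 = -187.71875.
Error = -188 − (-187.71875) = -0.28125.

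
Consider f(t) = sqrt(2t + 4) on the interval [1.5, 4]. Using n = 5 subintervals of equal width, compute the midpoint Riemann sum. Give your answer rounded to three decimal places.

7.684

Δt = (4 − 1.5)/5 = 0.5.
Midpoints: 1.75, 2.25, 2.75, 3.25, 3.75.
f(1.75) ≈ 2.739, f(2.25) ≈ 2.915, f(2.75) ≈ 3.082, f(3.25) ≈ 3.240, f(3.75) ≈ 3.391.
Sum = Δt · [f(1.75) + f(2.25) + f(2.75) + f(3.25) + f(3.75)].
Sum ≈ 7.684.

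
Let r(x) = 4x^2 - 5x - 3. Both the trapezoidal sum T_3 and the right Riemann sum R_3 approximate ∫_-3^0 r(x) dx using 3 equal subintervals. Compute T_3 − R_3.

25.5

T_3 = 51.5.
R_3 = 26.
T_3 − R_3 = 25.5.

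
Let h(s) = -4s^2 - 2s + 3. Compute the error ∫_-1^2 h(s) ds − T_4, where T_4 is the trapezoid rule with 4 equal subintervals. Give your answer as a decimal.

Exact integral: ∫_-1^2 h(s) ds = -6.
T_4 = -7.125.
Error = -6 − (-7.125) = 1.125.

1.125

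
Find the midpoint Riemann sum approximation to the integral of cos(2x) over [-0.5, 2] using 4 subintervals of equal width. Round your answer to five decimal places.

0.04522

Δx = (2 − (-0.5))/4 = 0.625.
Midpoints: -0.1875, 0.4375, 1.0625, 1.6875.
f(-0.1875) ≈ 0.93051, f(0.4375) ≈ 0.64100, f(1.0625) ≈ -0.52627, f(1.6875) ≈ -0.97288.
Sum = Δx · [f(-0.1875) + f(0.4375) + f(1.0625) + f(1.6875)].
Sum ≈ 0.04522.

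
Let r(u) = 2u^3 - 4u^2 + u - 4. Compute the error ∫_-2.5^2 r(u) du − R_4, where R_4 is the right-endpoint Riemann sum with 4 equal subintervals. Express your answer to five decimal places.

Exact integral: ∫_-2.5^2 r(u) du = -62.15625.
R_4 ≈ -33.2050781.
Error ≈ -62.15625 − (-33.2050781) ≈ -28.95117.

-28.95117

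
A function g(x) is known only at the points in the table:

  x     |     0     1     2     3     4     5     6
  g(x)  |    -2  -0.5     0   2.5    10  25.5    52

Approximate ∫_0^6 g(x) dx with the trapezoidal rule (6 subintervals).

Δx = 1.
T_6 = (1/2)·[(-2) + 2·(-0.5) + 2·0 + 2·2.5 + 2·10 + 2·25.5 + 52] = 62.5.

62.5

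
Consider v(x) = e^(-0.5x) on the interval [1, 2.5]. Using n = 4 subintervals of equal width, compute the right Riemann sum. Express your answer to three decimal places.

0.582

Δx = (2.5 − 1)/4 = 0.375.
Right endpoints: 1.375, 1.75, 2.125, 2.5.
v(1.375) ≈ 0.503, v(1.75) ≈ 0.417, v(2.125) ≈ 0.346, v(2.5) ≈ 0.287.
Sum = Δx · [v(1.375) + v(1.75) + v(2.125) + v(2.5)].
Sum ≈ 0.582.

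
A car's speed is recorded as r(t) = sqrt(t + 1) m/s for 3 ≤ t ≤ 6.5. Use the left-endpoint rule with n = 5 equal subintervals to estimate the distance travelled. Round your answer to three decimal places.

8.098

Δt = (6.5 − 3)/5 = 0.7.
Left endpoints: 3, 3.7, 4.4, 5.1, 5.8.
r(3) ≈ 2.000, r(3.7) ≈ 2.168, r(4.4) ≈ 2.324, r(5.1) ≈ 2.470, r(5.8) ≈ 2.608.
Sum = Δt · [r(3) + r(3.7) + r(4.4) + r(5.1) + r(5.8)].
Sum ≈ 8.098.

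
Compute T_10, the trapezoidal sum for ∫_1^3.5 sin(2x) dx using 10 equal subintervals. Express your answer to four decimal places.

Δx = (3.5 − 1)/10 = 0.25.
f(1) ≈ 0.9093, f(1.25) ≈ 0.5985, f(1.5) ≈ 0.1411, f(1.75) ≈ -0.3508, f(2) ≈ -0.7568, f(2.25) ≈ -0.9775, f(2.5) ≈ -0.9589, f(2.75) ≈ -0.7055, f(3) ≈ -0.2794, f(3.25) ≈ 0.2151, f(3.5) ≈ 0.6570.
T_10 = (Δx/2)·[f(x_0) + 2f(x_1) + ... + 2f(x_{9}) + f(x_10)].
Sum ≈ -0.5728.

-0.5728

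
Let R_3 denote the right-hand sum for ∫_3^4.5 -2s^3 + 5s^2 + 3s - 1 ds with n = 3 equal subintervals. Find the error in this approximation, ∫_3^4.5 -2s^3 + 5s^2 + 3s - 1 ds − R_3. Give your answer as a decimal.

Exact integral: ∫_3^4.5 f(s) ds = -42.28125.
R_3 = -60.25.
Error = -42.28125 − (-60.25) = 17.96875.

17.96875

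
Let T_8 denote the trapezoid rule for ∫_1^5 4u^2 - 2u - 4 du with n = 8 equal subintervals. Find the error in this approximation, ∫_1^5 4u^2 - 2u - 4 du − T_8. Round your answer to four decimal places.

-0.6667

Exact integral: ∫_1^5 f(u) du ≈ 125.333333.
T_8 = 126.
Error ≈ 125.333333 − 126 ≈ -0.6667.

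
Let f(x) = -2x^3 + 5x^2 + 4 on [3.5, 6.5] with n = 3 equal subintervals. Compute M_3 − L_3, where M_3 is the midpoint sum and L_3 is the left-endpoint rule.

M_3 = -413.
L_3 = -275.
M_3 − L_3 = -138.

-138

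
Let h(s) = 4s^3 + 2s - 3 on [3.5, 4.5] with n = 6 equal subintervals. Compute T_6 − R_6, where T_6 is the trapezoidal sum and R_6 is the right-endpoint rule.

-16.25

T_6 ≈ 265.22222.
R_6 ≈ 281.47222.
T_6 − R_6 = -16.25.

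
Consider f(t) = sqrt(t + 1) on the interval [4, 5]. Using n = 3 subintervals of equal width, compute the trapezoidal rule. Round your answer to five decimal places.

Δt = (5 − 4)/3 = 1/3.
f(4) ≈ 2.23607, f(13/3) ≈ 2.30940, f(14/3) ≈ 2.38048, f(5) ≈ 2.44949.
T_3 = (Δt/2)·[f(t_0) + 2f(t_1) + 2f(t_2) + f(t_3)].
Sum ≈ 2.34422.

2.34422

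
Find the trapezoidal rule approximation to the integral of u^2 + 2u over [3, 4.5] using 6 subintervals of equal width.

32.640625

Δu = (4.5 − 3)/6 = 0.25.
f(3) = 15, f(3.25) = 17.0625, f(3.5) = 19.25, f(3.75) = 21.5625, f(4) = 24, f(4.25) = 26.5625, f(4.5) = 29.25.
T_6 = (Δu/2)·[f(u_0) + 2f(u_1) + ... + 2f(u_{5}) + f(u_6)].
Sum = 32.640625.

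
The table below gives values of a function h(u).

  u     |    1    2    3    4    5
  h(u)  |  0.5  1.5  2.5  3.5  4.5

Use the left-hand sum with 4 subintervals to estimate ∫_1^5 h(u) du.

8

Δu = 1.
Sum = 1·[0.5 + 1.5 + 2.5 + 3.5] = 8.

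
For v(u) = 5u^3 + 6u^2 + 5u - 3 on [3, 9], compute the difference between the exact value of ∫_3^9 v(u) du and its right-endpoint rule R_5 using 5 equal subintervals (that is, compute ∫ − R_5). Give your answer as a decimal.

-2521.44

Exact integral: ∫_3^9 v(u) du = 9666.
R_5 = 12187.44.
Error = 9666 − 12187.44 = -2521.44.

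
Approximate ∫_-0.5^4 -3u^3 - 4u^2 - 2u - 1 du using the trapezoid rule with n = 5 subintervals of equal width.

Δu = (4 − (-0.5))/5 = 0.9.
f(-0.5) = -0.625, f(0.4) = -2.632, f(1.3) = -16.951, f(2.2) = -56.704, f(3.1) = -135.013, f(4) = -265.
T_5 = (Δu/2)·[f(u_0) + 2f(u_1) + ... + 2f(u_{4}) + f(u_5)].
Sum = -309.70125.

-309.70125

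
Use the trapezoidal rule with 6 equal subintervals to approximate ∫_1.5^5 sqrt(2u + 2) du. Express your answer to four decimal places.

10.1251

Δu = (5 − 1.5)/6 = 7/12.
f(1.5) ≈ 2.2361, f(25/12) ≈ 2.4833, f(8/3) ≈ 2.7080, f(3.25) ≈ 2.9155, f(23/6) ≈ 3.1091, f(53/12) ≈ 3.2914, f(5) ≈ 3.4641.
T_6 = (Δu/2)·[f(u_0) + 2f(u_1) + ... + 2f(u_{5}) + f(u_6)].
Sum ≈ 10.1251.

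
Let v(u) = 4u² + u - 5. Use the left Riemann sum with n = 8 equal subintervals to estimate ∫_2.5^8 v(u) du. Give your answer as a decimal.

Δu = (8 − 2.5)/8 = 0.6875.
Left endpoints: 2.5, 3.1875, 3.875, 4.5625, 5.25, 5.9375, 6.625, 7.3125.
v(2.5) = 22.5, v(3.1875) = 38.828125, v(3.875) = 58.9375, v(4.5625) = 82.828125, v(5.25) = 110.5, v(5.9375) = 141.953125, v(6.625) = 177.1875, v(7.3125) = 216.203125.
Sum = Δu · [v(2.5) + v(3.1875) + v(3.875) + ...].
Sum = 583.64453125.

583.64453125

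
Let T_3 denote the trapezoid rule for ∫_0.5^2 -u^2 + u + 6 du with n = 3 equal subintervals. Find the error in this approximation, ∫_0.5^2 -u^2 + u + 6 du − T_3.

0.0625

Exact integral: ∫_0.5^2 f(u) du = 8.25.
T_3 = 8.1875.
Error = 8.25 − 8.1875 = 0.0625.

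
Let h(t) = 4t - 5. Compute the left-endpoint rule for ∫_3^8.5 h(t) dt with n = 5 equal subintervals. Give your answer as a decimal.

Δt = (8.5 − 3)/5 = 1.1.
Left endpoints: 3, 4.1, 5.2, 6.3, 7.4.
h(3) = 7, h(4.1) = 11.4, h(5.2) = 15.8, h(6.3) = 20.2, h(7.4) = 24.6.
Sum = Δt · [h(3) + h(4.1) + h(5.2) + h(6.3) + h(7.4)].
Sum = 86.9.

86.9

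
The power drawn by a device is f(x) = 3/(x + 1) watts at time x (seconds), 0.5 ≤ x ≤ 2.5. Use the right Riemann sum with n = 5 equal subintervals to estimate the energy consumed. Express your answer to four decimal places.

2.3277

Δx = (2.5 − 0.5)/5 = 0.4.
Right endpoints: 0.9, 1.3, 1.7, 2.1, 2.5.
f(0.9) = 30/19, f(1.3) = 30/23, f(1.7) = 10/9, f(2.1) = 30/31, f(2.5) = 6/7.
Sum = Δx · [f(0.9) + f(1.3) + f(1.7) + f(2.1) + f(2.5)].
Sum ≈ 2.3277.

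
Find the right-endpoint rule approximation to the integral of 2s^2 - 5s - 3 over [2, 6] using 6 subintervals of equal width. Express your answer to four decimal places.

61.9259

Δs = (6 − 2)/6 = 2/3.
Right endpoints: 8/3, 10/3, 4, 14/3, 16/3, 6.
f(8/3) = -19/9, f(10/3) = 23/9, f(4) = 9, f(14/3) = 155/9, f(16/3) = 245/9, f(6) = 39.
Sum = Δs · [f(8/3) + f(10/3) + f(4) + ...].
Sum ≈ 61.9259.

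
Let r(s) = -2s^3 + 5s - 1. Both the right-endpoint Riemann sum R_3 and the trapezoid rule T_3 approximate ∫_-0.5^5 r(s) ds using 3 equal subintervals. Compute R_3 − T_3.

-204.1875

R_3 = -501.875.
T_3 = -297.6875.
R_3 − T_3 = -204.1875.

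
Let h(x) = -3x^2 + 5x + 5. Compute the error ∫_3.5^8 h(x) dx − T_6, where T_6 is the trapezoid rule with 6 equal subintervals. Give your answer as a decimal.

Exact integral: ∫_3.5^8 h(x) dx = -317.25.
T_6 = -318.515625.
Error = -317.25 − (-318.515625) = 1.265625.

1.265625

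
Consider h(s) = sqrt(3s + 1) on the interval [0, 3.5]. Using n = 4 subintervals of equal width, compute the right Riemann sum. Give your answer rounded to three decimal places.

9.427

Δs = (3.5 − 0)/4 = 0.875.
Right endpoints: 0.875, 1.75, 2.625, 3.5.
h(0.875) ≈ 1.904, h(1.75) ≈ 2.500, h(2.625) ≈ 2.979, h(3.5) ≈ 3.391.
Sum = Δs · [h(0.875) + h(1.75) + h(2.625) + h(3.5)].
Sum ≈ 9.427.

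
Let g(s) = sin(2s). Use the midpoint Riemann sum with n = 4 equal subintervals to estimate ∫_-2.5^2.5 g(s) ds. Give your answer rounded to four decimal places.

Δs = (2.5 − (-2.5))/4 = 1.25.
Midpoints: -1.875, -0.625, 0.625, 1.875.
g(-1.875) ≈ 0.5716, g(-0.625) ≈ -0.9490, g(0.625) ≈ 0.9490, g(1.875) ≈ -0.5716.
Sum = Δs · [g(-1.875) + g(-0.625) + g(0.625) + g(1.875)].
Sum ≈ 0.0000.

0.0000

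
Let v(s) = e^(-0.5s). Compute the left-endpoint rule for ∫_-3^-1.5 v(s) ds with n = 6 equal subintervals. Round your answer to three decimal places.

Δs = (-1.5 − (-3))/6 = 0.25.
Left endpoints: -3, -2.75, -2.5, -2.25, -2, -1.75.
v(-3) ≈ 4.482, v(-2.75) ≈ 3.955, v(-2.5) ≈ 3.490, v(-2.25) ≈ 3.080, v(-2) ≈ 2.718, v(-1.75) ≈ 2.399.
Sum = Δs · [v(-3) + v(-2.75) + v(-2.5) + ...].
Sum ≈ 5.031.

5.031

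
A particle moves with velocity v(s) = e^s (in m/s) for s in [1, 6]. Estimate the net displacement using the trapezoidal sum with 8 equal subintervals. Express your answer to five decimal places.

Δs = (6 − 1)/8 = 0.625.
v(1) ≈ 2.71828, v(1.625) ≈ 5.07842, v(2.25) ≈ 9.48774, v(2.875) ≈ 17.72542, v(3.5) ≈ 33.11545, v(4.125) ≈ 61.86781, v(4.75) ≈ 115.58428, v(5.375) ≈ 215.93987, v(6) ≈ 403.42879.
T_8 = (Δs/2)·[v(s_0) + 2v(s_1) + ... + 2v(s_{7}) + v(s_8)].
Sum ≈ 413.67033.

413.67033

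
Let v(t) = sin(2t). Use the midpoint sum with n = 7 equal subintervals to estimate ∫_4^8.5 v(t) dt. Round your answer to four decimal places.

Δt = (8.5 − 4)/7 = 9/14.
Midpoints: 121/28, 139/28, 157/28, 6.25, 193/28, 211/28, 229/28.
v(121/28) ≈ 0.7046, v(139/28) ≈ -0.4828, v(157/28) ≈ -0.9762, v(6.25) ≈ -0.0663, v(193/28) ≈ 0.9389, v(211/28) ≈ 0.5944, v(229/28) ≈ -0.6045.
Sum = Δt · [v(121/28) + v(139/28) + v(157/28) + ...].
Sum ≈ 0.0695.

0.0695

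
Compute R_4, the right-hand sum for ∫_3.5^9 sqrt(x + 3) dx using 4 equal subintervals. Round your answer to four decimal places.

Δx = (9 − 3.5)/4 = 1.375.
Right endpoints: 4.875, 6.25, 7.625, 9.
f(4.875) ≈ 2.8062, f(6.25) ≈ 3.0414, f(7.625) ≈ 3.2596, f(9) ≈ 3.4641.
Sum = Δx · [f(4.875) + f(6.25) + f(7.625) + f(9)].
Sum ≈ 17.2856.

17.2856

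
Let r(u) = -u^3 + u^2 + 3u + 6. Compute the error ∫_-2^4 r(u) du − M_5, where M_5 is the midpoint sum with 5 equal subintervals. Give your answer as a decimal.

Exact integral: ∫_-2^4 r(u) du = 18.
M_5 = 19.44.
Error = 18 − 19.44 = -1.44.

-1.44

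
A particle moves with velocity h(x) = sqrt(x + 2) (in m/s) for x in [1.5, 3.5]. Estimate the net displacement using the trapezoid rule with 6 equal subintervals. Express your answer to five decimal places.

4.23333

Δx = (3.5 − 1.5)/6 = 1/3.
h(1.5) ≈ 1.87083, h(11/6) ≈ 1.95789, h(13/6) ≈ 2.04124, h(2.5) ≈ 2.12132, h(17/6) ≈ 2.19848, h(19/6) ≈ 2.27303, h(3.5) ≈ 2.34521.
T_6 = (Δx/2)·[h(x_0) + 2h(x_1) + ... + 2h(x_{5}) + h(x_6)].
Sum ≈ 4.23333.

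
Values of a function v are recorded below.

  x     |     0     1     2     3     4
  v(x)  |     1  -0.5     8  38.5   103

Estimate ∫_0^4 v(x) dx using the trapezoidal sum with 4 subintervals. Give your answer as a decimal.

98

Δx = 1.
T_4 = (1/2)·[1 + 2·(-0.5) + 2·8 + 2·38.5 + 103] = 98.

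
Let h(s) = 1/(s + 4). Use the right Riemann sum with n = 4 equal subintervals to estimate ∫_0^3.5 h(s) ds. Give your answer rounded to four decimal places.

Δs = (3.5 − 0)/4 = 0.875.
Right endpoints: 0.875, 1.75, 2.625, 3.5.
h(0.875) = 8/39, h(1.75) = 4/23, h(2.625) = 8/53, h(3.5) = 2/15.
Sum = Δs · [h(0.875) + h(1.75) + h(2.625) + h(3.5)].
Sum ≈ 0.5804.

0.5804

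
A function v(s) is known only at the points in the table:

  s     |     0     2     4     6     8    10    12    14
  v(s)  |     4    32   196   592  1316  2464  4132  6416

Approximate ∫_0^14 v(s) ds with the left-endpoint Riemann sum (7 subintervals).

Δs = 2.
Sum = 2·[4 + 32 + 196 + 592 + 1316 + 2464 + 4132] = 17472.

17472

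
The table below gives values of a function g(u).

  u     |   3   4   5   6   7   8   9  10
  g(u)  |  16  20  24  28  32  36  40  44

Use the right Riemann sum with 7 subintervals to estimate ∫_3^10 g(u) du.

Δu = 1.
Sum = 1·[20 + 24 + 28 + 32 + 36 + 40 + 44] = 224.

224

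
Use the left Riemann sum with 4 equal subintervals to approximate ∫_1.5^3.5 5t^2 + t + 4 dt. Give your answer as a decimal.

66.25

Δt = (3.5 − 1.5)/4 = 0.5.
Left endpoints: 1.5, 2, 2.5, 3.
f(1.5) = 16.75, f(2) = 26, f(2.5) = 37.75, f(3) = 52.
Sum = Δt · [f(1.5) + f(2) + f(2.5) + f(3)].
Sum = 66.25.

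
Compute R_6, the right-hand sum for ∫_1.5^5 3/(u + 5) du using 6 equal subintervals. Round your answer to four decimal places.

1.2464

Δu = (5 − 1.5)/6 = 7/12.
Right endpoints: 25/12, 8/3, 3.25, 23/6, 53/12, 5.
f(25/12) = 36/85, f(8/3) = 9/23, f(3.25) = 4/11, f(23/6) = 18/53, f(53/12) = 36/113, f(5) = 0.3.
Sum = Δu · [f(25/12) + f(8/3) + f(3.25) + ...].
Sum ≈ 1.2464.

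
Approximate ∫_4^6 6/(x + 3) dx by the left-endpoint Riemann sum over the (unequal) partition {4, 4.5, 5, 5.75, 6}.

Subinterval widths: 0.5, 0.5, 0.75, 0.25.
Left endpoints: 4, 4.5, 5, 5.75.
f(4) = 6/7, f(4.5) = 0.8, f(5) = 0.75, f(5.75) = 24/35.
Sum = Σ Δx_i · f(x_i).
Sum = 1.5625.

1.5625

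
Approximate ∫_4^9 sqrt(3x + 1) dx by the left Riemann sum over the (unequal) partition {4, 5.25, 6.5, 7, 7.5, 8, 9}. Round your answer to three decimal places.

21.656

Subinterval widths: 1.25, 1.25, 0.5, 0.5, 0.5, 1.
Left endpoints: 4, 5.25, 6.5, 7, 7.5, 8.
f(4) ≈ 3.606, f(5.25) ≈ 4.093, f(6.5) ≈ 4.528, f(7) ≈ 4.690, f(7.5) ≈ 4.848, f(8) ≈ 5.000.
Sum = Σ Δx_i · f(x_i).
Sum ≈ 21.656.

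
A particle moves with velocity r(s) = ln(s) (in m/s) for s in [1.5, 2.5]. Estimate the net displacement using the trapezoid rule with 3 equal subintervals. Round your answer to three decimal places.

Δs = (2.5 − 1.5)/3 = 1/3.
r(1.5) ≈ 0.405, r(11/6) ≈ 0.606, r(13/6) ≈ 0.773, r(2.5) ≈ 0.916.
T_3 = (Δs/2)·[r(s_0) + 2r(s_1) + 2r(s_2) + r(s_3)].
Sum ≈ 0.680.

0.680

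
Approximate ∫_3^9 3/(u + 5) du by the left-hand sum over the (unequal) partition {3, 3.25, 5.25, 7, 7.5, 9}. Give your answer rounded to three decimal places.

1.818

Subinterval widths: 0.25, 2, 1.75, 0.5, 1.5.
Left endpoints: 3, 3.25, 5.25, 7, 7.5.
f(3) = 0.375, f(3.25) = 4/11, f(5.25) = 12/41, f(7) = 0.25, f(7.5) = 0.24.
Sum = Σ Δu_i · f(u_i).
Sum ≈ 1.818.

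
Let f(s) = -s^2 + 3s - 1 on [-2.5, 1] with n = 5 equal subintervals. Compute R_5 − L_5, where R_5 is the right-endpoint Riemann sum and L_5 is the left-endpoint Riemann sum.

R_5 = -11.69.
L_5 = -22.715.
R_5 − L_5 = 11.025.

11.025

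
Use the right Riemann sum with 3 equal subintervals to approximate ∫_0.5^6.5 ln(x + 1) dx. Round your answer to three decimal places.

9.945

Δx = (6.5 − 0.5)/3 = 2.
Right endpoints: 2.5, 4.5, 6.5.
f(2.5) ≈ 1.253, f(4.5) ≈ 1.705, f(6.5) ≈ 2.015.
Sum = Δx · [f(2.5) + f(4.5) + f(6.5)].
Sum ≈ 9.945.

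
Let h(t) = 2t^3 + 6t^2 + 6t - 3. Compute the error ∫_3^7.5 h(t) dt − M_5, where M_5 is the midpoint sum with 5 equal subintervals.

Exact integral: ∫_3^7.5 h(t) dt = 2459.53125.
M_5 = 2448.140625.
Error = 2459.53125 − 2448.140625 = 11.390625.

11.390625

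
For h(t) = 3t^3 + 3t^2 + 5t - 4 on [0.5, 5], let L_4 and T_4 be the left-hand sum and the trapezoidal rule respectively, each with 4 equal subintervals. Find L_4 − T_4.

L_4 ≈ 398.645508.
T_4 ≈ 663.793945.
L_4 − T_4 = -265.1484375.

-265.1484375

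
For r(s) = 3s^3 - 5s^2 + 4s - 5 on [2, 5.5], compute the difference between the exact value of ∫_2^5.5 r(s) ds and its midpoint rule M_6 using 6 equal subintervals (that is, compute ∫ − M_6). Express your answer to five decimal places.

Exact integral: ∫_2^5.5 r(s) ds ≈ 445.3385417.
M_6 ≈ 442.4851707.
Error ≈ 445.3385417 − 442.4851707 ≈ 2.85337.

2.85337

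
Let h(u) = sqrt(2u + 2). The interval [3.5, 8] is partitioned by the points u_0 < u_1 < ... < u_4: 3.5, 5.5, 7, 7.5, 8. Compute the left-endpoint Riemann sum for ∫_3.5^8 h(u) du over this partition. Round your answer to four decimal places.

15.4699

Subinterval widths: 2, 1.5, 0.5, 0.5.
Left endpoints: 3.5, 5.5, 7, 7.5.
h(3.5) ≈ 3.0000, h(5.5) ≈ 3.6056, h(7) ≈ 4.0000, h(7.5) ≈ 4.1231.
Sum = Σ Δu_i · h(u_i).
Sum ≈ 15.4699.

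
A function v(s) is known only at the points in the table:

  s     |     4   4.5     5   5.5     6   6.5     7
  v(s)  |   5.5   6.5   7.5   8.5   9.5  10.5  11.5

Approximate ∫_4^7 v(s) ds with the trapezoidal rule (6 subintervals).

25.5

Δs = 0.5.
T_6 = (0.5/2)·[5.5 + 2·6.5 + 2·7.5 + 2·8.5 + 2·9.5 + 2·10.5 + 11.5] = 25.5.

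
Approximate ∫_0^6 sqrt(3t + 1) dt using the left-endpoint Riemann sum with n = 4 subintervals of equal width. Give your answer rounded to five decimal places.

Δt = (6 − 0)/4 = 1.5.
Left endpoints: 0, 1.5, 3, 4.5.
f(0) ≈ 1.00000, f(1.5) ≈ 2.34521, f(3) ≈ 3.16228, f(4.5) ≈ 3.80789.
Sum = Δt · [f(0) + f(1.5) + f(3) + f(4.5)].
Sum ≈ 15.47306.

15.47306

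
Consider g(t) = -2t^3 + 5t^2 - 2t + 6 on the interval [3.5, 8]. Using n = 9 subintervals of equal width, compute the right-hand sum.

-1393.5

Δt = (8 − 3.5)/9 = 0.5.
Right endpoints: 4, 4.5, 5, 5.5, 6, 6.5, 7, 7.5, 8.
g(4) = -50, g(4.5) = -84, g(5) = -129, g(5.5) = -186.5, g(6) = -258, g(6.5) = -345, g(7) = -449, g(7.5) = -571.5, g(8) = -714.
Sum = Δt · [g(4) + g(4.5) + g(5) + ...].
Sum = -1393.5.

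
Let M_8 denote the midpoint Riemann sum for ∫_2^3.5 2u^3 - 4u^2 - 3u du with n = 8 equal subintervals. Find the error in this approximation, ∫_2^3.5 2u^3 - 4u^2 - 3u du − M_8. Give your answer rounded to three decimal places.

Exact integral: ∫_2^3.5 f(u) du = 8.15625.
M_8 ≈ 8.10132.
Error ≈ 8.15625 − 8.10132 ≈ 0.055.

0.055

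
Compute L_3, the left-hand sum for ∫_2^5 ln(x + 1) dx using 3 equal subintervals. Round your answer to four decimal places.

4.0943

Δx = (5 − 2)/3 = 1.
Left endpoints: 2, 3, 4.
f(2) ≈ 1.0986, f(3) ≈ 1.3863, f(4) ≈ 1.6094.
Sum = Δx · [f(2) + f(3) + f(4)].
Sum ≈ 4.0943.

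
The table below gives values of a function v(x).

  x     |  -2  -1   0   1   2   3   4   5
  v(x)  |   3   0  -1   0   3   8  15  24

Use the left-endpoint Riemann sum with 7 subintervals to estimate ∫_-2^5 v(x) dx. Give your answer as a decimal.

Δx = 1.
Sum = 1·[3 + 0 + (-1) + 0 + 3 + 8 + 15] = 28.

28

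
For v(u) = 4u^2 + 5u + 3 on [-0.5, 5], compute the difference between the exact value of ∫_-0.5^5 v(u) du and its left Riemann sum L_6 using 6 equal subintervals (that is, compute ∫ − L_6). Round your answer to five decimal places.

Exact integral: ∫_-0.5^5 v(u) du ≈ 245.2083333.
L_6 ≈ 190.3101852.
Error ≈ 245.2083333 − 190.3101852 ≈ 54.89815.

54.89815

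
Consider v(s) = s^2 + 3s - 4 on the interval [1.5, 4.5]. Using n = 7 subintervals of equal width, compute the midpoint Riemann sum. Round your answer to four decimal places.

44.2041

Δs = (4.5 − 1.5)/7 = 3/7.
Midpoints: 12/7, 15/7, 18/7, 3, 24/7, 27/7, 30/7.
v(12/7) = 200/49, v(15/7) = 344/49, v(18/7) = 506/49, v(3) = 14, v(24/7) = 884/49, v(27/7) = 1100/49, v(30/7) = 1334/49.
Sum = Δs · [v(12/7) + v(15/7) + v(18/7) + ...].
Sum ≈ 44.2041.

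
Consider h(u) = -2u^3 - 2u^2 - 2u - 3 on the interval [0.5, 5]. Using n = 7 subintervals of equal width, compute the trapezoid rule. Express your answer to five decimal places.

Δu = (5 − 0.5)/7 = 9/14.
h(0.5) = -4.75, h(8/7) = -3733/343, h(25/14) = -33391/1372, h(17/7) = -16567/343, h(43/14) = -117937/1372, h(26/7) = -48193/343, h(61/14) = -295147/1372, h(5) = -313.
T_7 = (Δu/2)·[h(u_0) + 2h(u_1) + ... + 2h(u_{6}) + h(u_7)].
Sum ≈ -439.70281.

-439.70281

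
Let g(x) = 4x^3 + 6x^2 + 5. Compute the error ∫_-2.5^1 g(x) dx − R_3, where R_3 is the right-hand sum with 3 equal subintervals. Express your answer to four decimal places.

-18.0347

Exact integral: ∫_-2.5^1 g(x) dx = 12.6875.
R_3 ≈ 30.722222.
Error ≈ 12.6875 − 30.722222 ≈ -18.0347.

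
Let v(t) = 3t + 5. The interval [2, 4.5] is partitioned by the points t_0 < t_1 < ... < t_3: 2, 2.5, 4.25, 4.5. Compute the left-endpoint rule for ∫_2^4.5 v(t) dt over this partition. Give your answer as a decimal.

31.8125

Subinterval widths: 0.5, 1.75, 0.25.
Left endpoints: 2, 2.5, 4.25.
v(2) = 11, v(2.5) = 12.5, v(4.25) = 17.75.
Sum = Σ Δt_i · v(t_i).
Sum = 31.8125.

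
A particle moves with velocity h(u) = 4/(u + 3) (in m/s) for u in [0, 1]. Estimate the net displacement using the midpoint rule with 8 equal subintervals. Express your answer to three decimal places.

Δu = (1 − 0)/8 = 0.125.
Midpoints: 0.0625, 0.1875, 0.3125, 0.4375, 0.5625, 0.6875, 0.8125, 0.9375.
h(0.0625) = 64/49, h(0.1875) = 64/51, h(0.3125) = 64/53, h(0.4375) = 64/55, h(0.5625) = 64/57, h(0.6875) = 64/59, h(0.8125) = 64/61, h(0.9375) = 64/63.
Sum = Δu · [h(0.0625) + h(0.1875) + h(0.3125) + ...].
Sum ≈ 1.151.

1.151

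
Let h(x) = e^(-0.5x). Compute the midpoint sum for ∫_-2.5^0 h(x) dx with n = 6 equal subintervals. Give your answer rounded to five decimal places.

Δx = (0 − (-2.5))/6 = 5/12.
Midpoints: -55/24, -1.875, -35/24, -25/24, -0.625, -5/24.
h(-55/24) ≈ 3.14506, h(-1.875) ≈ 2.55359, h(-35/24) ≈ 2.07335, h(-25/24) ≈ 1.68343, h(-0.625) ≈ 1.36684, h(-5/24) ≈ 1.10979.
Sum = Δx · [h(-55/24) + h(-1.875) + h(-35/24) + ...].
Sum ≈ 4.97169.

4.97169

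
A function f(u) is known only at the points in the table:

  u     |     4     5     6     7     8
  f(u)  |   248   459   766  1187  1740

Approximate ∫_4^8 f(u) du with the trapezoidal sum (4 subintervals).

Δu = 1.
T_4 = (1/2)·[248 + 2·459 + 2·766 + 2·1187 + 1740] = 3406.

3406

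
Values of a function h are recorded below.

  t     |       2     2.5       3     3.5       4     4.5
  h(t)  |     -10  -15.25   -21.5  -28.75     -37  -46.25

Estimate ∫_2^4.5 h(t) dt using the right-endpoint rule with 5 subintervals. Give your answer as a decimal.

-74.375

Δt = 0.5.
Sum = 0.5·[(-15.25) + (-21.5) + (-28.75) + (-37) + (-46.25)] = -74.375.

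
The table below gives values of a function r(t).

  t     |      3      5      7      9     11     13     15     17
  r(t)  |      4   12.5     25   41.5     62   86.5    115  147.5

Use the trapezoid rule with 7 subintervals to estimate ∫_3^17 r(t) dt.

Δt = 2.
T_7 = (2/2)·[4 + 2·12.5 + 2·25 + 2·41.5 + 2·62 + 2·86.5 + 2·115 + 147.5] = 836.5.

836.5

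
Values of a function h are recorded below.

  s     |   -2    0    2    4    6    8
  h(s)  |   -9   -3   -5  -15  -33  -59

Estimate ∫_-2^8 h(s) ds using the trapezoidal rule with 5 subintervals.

-180

Δs = 2.
T_5 = (2/2)·[(-9) + 2·(-3) + 2·(-5) + 2·(-15) + 2·(-33) + (-59)] = -180.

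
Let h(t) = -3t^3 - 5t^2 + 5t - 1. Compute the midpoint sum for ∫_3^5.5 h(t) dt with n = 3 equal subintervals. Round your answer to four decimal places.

-800.9563

Δt = (5.5 − 3)/3 = 5/6.
Midpoints: 41/12, 4.25, 61/12.
h(41/12) = -93277/576, h(4.25) = -300.359375, h(61/12) = -95779/192.
Sum = Δt · [h(41/12) + h(4.25) + h(61/12)].
Sum ≈ -800.9563.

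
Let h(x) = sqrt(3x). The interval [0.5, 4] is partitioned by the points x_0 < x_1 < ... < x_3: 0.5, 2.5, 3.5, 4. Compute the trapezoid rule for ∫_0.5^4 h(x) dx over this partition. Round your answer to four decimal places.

Subinterval widths: 2, 1, 0.5.
h(0.5) ≈ 1.2247, h(2.5) ≈ 2.7386, h(3.5) ≈ 3.2404, h(4) ≈ 3.4641.
On each subinterval the trapezoid contributes (Δx_i/2)·[h(x_{i-1}) + h(x_i)].
Sum ≈ 8.6290.

8.6290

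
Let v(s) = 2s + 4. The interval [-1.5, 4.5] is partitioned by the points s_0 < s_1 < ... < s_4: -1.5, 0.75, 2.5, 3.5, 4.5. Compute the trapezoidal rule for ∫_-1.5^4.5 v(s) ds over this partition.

42

Subinterval widths: 2.25, 1.75, 1, 1.
v(-1.5) = 1, v(0.75) = 5.5, v(2.5) = 9, v(3.5) = 11, v(4.5) = 13.
On each subinterval the trapezoid contributes (Δs_i/2)·[v(s_{i-1}) + v(s_i)].
Sum = 42.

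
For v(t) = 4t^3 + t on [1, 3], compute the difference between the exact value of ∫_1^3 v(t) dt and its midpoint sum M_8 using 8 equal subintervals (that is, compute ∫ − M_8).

0.25

Exact integral: ∫_1^3 v(t) dt = 84.
M_8 = 83.75.
Error = 84 − 83.75 = 0.25.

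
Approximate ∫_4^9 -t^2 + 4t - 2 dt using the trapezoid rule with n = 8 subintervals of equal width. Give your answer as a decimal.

-101.9921875

Δt = (9 − 4)/8 = 0.625.
f(4) = -2, f(4.625) = -4.890625, f(5.25) = -8.5625, f(5.875) = -13.015625, f(6.5) = -18.25, f(7.125) = -24.265625, f(7.75) = -31.0625, f(8.375) = -38.640625, f(9) = -47.
T_8 = (Δt/2)·[f(t_0) + 2f(t_1) + ... + 2f(t_{7}) + f(t_8)].
Sum = -101.9921875.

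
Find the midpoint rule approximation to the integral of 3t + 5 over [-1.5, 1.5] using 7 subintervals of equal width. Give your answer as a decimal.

15

Δt = (1.5 − (-1.5))/7 = 3/7.
Midpoints: -9/7, -6/7, -3/7, 0, 3/7, 6/7, 9/7.
f(-9/7) = 8/7, f(-6/7) = 17/7, f(-3/7) = 26/7, f(0) = 5, f(3/7) = 44/7, f(6/7) = 53/7, f(9/7) = 62/7.
Sum = Δt · [f(-9/7) + f(-6/7) + f(-3/7) + ...].
Sum = 15.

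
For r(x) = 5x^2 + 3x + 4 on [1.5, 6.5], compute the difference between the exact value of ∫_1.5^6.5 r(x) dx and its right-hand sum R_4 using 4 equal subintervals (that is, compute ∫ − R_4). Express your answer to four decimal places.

-140.8854

Exact integral: ∫_1.5^6.5 r(x) dx ≈ 532.083333.
R_4 = 672.96875.
Error ≈ 532.083333 − 672.96875 ≈ -140.8854.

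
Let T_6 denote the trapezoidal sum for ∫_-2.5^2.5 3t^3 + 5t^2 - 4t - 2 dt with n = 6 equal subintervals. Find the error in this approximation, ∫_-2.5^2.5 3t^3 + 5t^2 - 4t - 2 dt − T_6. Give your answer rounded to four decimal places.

-2.8935

Exact integral: ∫_-2.5^2.5 f(t) dt ≈ 42.083333.
T_6 ≈ 44.976852.
Error ≈ 42.083333 − 44.976852 ≈ -2.8935.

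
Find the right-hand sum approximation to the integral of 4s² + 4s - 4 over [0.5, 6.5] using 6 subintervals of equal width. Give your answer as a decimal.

Δs = (6.5 − 0.5)/6 = 1.
Right endpoints: 1.5, 2.5, 3.5, 4.5, 5.5, 6.5.
f(1.5) = 11, f(2.5) = 31, f(3.5) = 59, f(4.5) = 95, f(5.5) = 139, f(6.5) = 191.
Sum = Δs · [f(1.5) + f(2.5) + f(3.5) + ...].
Sum = 526.

526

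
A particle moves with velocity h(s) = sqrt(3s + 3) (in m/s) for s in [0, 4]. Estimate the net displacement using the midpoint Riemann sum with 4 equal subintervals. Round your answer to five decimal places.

11.77454

Δs = (4 − 0)/4 = 1.
Midpoints: 0.5, 1.5, 2.5, 3.5.
h(0.5) ≈ 2.12132, h(1.5) ≈ 2.73861, h(2.5) ≈ 3.24037, h(3.5) ≈ 3.67423.
Sum = Δs · [h(0.5) + h(1.5) + h(2.5) + h(3.5)].
Sum ≈ 11.77454.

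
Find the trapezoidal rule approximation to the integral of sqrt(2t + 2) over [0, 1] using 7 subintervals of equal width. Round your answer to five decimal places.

1.72351

Δt = (1 − 0)/7 = 1/7.
f(0) ≈ 1.41421, f(1/7) ≈ 1.51186, f(2/7) ≈ 1.60357, f(3/7) ≈ 1.69031, f(4/7) ≈ 1.77281, f(5/7) ≈ 1.85164, f(6/7) ≈ 1.92725, f(1) ≈ 2.00000.
T_7 = (Δt/2)·[f(t_0) + 2f(t_1) + ... + 2f(t_{6}) + f(t_7)].
Sum ≈ 1.72351.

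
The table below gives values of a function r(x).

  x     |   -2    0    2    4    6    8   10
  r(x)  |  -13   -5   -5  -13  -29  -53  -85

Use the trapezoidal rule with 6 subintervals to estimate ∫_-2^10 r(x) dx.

Δx = 2.
T_6 = (2/2)·[(-13) + 2·(-5) + 2·(-5) + 2·(-13) + 2·(-29) + 2·(-53) + (-85)] = -308.

-308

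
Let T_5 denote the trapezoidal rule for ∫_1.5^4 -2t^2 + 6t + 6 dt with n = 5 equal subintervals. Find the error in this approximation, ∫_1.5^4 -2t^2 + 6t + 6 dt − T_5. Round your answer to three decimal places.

0.208

Exact integral: ∫_1.5^4 f(t) dt ≈ 15.83333.
T_5 = 15.625.
Error ≈ 15.83333 − 15.625 ≈ 0.208.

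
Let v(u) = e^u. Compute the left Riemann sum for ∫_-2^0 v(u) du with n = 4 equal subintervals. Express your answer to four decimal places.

0.6664

Δu = (0 − (-2))/4 = 0.5.
Left endpoints: -2, -1.5, -1, -0.5.
v(-2) ≈ 0.1353, v(-1.5) ≈ 0.2231, v(-1) ≈ 0.3679, v(-0.5) ≈ 0.6065.
Sum = Δu · [v(-2) + v(-1.5) + v(-1) + v(-0.5)].
Sum ≈ 0.6664.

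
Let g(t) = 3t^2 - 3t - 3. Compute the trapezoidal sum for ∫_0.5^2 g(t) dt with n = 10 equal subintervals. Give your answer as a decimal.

-2.233125

Δt = (2 − 0.5)/10 = 0.15.
g(0.5) = -3.75, g(0.65) = -3.6825, g(0.8) = -3.48, g(0.95) = -3.1425, g(1.1) = -2.67, g(1.25) = -2.0625, g(1.4) = -1.32, g(1.55) = -0.4425, g(1.7) = 0.57, g(1.85) = 1.7175, g(2) = 3.
T_10 = (Δt/2)·[g(t_0) + 2g(t_1) + ... + 2g(t_{9}) + g(t_10)].
Sum = -2.233125.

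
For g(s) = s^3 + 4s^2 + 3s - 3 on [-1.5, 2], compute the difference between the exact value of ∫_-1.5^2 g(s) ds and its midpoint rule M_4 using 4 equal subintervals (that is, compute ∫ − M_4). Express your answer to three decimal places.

1.061

Exact integral: ∫_-1.5^2 g(s) ds ≈ 10.02604.
M_4 ≈ 8.96533.
Error ≈ 10.02604 − 8.96533 ≈ 1.061.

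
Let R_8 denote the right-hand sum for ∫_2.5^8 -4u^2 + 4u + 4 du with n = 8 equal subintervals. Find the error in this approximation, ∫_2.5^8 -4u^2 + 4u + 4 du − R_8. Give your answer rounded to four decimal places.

73.5768

Exact integral: ∫_2.5^8 f(u) du ≈ -524.333333.
R_8 = -597.91015625.
Error ≈ -524.333333 − (-597.91015625) ≈ 73.5768.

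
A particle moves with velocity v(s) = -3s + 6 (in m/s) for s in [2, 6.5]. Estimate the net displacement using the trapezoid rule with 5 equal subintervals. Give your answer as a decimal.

-30.375

Δs = (6.5 − 2)/5 = 0.9.
v(2) = 0, v(2.9) = -2.7, v(3.8) = -5.4, v(4.7) = -8.1, v(5.6) = -10.8, v(6.5) = -13.5.
T_5 = (Δs/2)·[v(s_0) + 2v(s_1) + ... + 2v(s_{4}) + v(s_5)].
Sum = -30.375.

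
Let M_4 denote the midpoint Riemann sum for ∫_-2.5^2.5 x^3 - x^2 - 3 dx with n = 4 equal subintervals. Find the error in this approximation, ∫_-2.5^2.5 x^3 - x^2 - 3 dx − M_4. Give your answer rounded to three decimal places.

-0.651

Exact integral: ∫_-2.5^2.5 f(x) dx ≈ -25.41667.
M_4 = -24.765625.
Error ≈ -25.41667 − (-24.765625) ≈ -0.651.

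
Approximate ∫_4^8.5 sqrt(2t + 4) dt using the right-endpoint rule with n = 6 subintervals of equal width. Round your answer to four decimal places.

18.6378

Δt = (8.5 − 4)/6 = 0.75.
Right endpoints: 4.75, 5.5, 6.25, 7, 7.75, 8.5.
f(4.75) ≈ 3.6742, f(5.5) ≈ 3.8730, f(6.25) ≈ 4.0620, f(7) ≈ 4.2426, f(7.75) ≈ 4.4159, f(8.5) ≈ 4.5826.
Sum = Δt · [f(4.75) + f(5.5) + f(6.25) + ...].
Sum ≈ 18.6378.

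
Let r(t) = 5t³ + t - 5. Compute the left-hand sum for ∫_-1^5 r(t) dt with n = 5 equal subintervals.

Δt = (5 − (-1))/5 = 1.2.
Left endpoints: -1, 0.2, 1.4, 2.6, 3.8.
r(-1) = -11, r(0.2) = -4.76, r(1.4) = 10.12, r(2.6) = 85.48, r(3.8) = 273.16.
Sum = Δt · [r(-1) + r(0.2) + r(1.4) + r(2.6) + r(3.8)].
Sum = 423.6.

423.6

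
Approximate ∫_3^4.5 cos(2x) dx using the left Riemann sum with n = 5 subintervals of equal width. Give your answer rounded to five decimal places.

0.61603

Δx = (4.5 − 3)/5 = 0.3.
Left endpoints: 3, 3.3, 3.6, 3.9, 4.2.
f(3) ≈ 0.96017, f(3.3) ≈ 0.95023, f(3.6) ≈ 0.60835, f(3.9) ≈ 0.05396, f(4.2) ≈ -0.51929.
Sum = Δx · [f(3) + f(3.3) + f(3.6) + f(3.9) + f(4.2)].
Sum ≈ 0.61603.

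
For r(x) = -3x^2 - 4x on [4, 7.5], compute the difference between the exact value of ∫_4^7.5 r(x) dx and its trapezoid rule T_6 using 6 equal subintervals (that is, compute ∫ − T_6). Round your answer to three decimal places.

0.595

Exact integral: ∫_4^7.5 r(x) dx = -438.375.
T_6 ≈ -438.97049.
Error ≈ -438.375 − (-438.97049) ≈ 0.595.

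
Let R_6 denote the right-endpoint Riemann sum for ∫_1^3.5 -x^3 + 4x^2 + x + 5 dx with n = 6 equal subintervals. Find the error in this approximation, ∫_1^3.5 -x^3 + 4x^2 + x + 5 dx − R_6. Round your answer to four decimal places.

Exact integral: ∫_1^3.5 f(x) dx ≈ 36.692708.
R_6 ≈ 37.665654.
Error ≈ 36.692708 − 37.665654 ≈ -0.9729.

-0.9729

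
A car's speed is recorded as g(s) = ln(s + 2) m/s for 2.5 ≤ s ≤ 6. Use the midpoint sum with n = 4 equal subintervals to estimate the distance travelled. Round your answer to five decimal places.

Δs = (6 − 2.5)/4 = 0.875.
Midpoints: 2.9375, 3.8125, 4.6875, 5.5625.
g(2.9375) ≈ 1.59686, g(3.8125) ≈ 1.76001, g(4.6875) ≈ 1.90024, g(5.5625) ≈ 2.02320.
Sum = Δs · [g(2.9375) + g(3.8125) + g(4.6875) + g(5.5625)].
Sum ≈ 6.37027.

6.37027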